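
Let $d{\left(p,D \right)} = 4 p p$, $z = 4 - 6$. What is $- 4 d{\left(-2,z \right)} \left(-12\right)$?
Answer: $768$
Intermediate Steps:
$z = -2$ ($z = 4 - 6 = -2$)
$d{\left(p,D \right)} = 4 p^{2}$
$- 4 d{\left(-2,z \right)} \left(-12\right) = - 4 \cdot 4 \left(-2\right)^{2} \left(-12\right) = - 4 \cdot 4 \cdot 4 \left(-12\right) = \left(-4\right) 16 \left(-12\right) = \left(-64\right) \left(-12\right) = 768$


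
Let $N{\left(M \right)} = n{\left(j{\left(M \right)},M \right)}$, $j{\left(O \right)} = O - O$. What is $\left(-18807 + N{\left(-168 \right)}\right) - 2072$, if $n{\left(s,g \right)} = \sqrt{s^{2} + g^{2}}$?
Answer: $-20711$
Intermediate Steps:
$j{\left(O \right)} = 0$
$n{\left(s,g \right)} = \sqrt{g^{2} + s^{2}}$
$N{\left(M \right)} = \sqrt{M^{2}}$ ($N{\left(M \right)} = \sqrt{M^{2} + 0^{2}} = \sqrt{M^{2} + 0} = \sqrt{M^{2}}$)
$\left(-18807 + N{\left(-168 \right)}\right) - 2072 = \left(-18807 + \sqrt{\left(-168\right)^{2}}\right) - 2072 = \left(-18807 + \sqrt{28224}\right) - 2072 = \left(-18807 + 168\right) - 2072 = -18639 - 2072 = -20711$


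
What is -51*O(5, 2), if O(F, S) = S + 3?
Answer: -255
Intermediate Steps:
O(F, S) = 3 + S
-51*O(5, 2) = -51*(3 + 2) = -51*5 = -255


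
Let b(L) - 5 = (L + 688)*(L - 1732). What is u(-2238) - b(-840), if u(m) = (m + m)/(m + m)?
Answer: -390948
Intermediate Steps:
u(m) = 1 (u(m) = (2*m)/((2*m)) = (2*m)*(1/(2*m)) = 1)
b(L) = 5 + (-1732 + L)*(688 + L) (b(L) = 5 + (L + 688)*(L - 1732) = 5 + (688 + L)*(-1732 + L) = 5 + (-1732 + L)*(688 + L))
u(-2238) - b(-840) = 1 - (-1191611 + (-840)² - 1044*(-840)) = 1 - (-1191611 + 705600 + 876960) = 1 - 1*390949 = 1 - 390949 = -390948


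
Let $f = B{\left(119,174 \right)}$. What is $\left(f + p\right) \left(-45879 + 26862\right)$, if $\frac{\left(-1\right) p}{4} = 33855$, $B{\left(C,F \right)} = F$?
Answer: $2571973182$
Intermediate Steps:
$f = 174$
$p = -135420$ ($p = \left(-4\right) 33855 = -135420$)
$\left(f + p\right) \left(-45879 + 26862\right) = \left(174 - 135420\right) \left(-45879 + 26862\right) = \left(-135246\right) \left(-19017\right) = 2571973182$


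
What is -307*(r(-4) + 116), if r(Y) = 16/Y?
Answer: -34384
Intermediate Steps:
-307*(r(-4) + 116) = -307*(16/(-4) + 116) = -307*(16*(-1/4) + 116) = -307*(-4 + 116) = -307*112 = -34384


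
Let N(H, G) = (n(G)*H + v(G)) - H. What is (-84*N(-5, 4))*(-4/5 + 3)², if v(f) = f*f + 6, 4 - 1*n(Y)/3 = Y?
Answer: -274428/25 ≈ -10977.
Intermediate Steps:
n(Y) = 12 - 3*Y
v(f) = 6 + f² (v(f) = f² + 6 = 6 + f²)
N(H, G) = 6 + G² - H + H*(12 - 3*G) (N(H, G) = ((12 - 3*G)*H + (6 + G²)) - H = (H*(12 - 3*G) + (6 + G²)) - H = (6 + G² + H*(12 - 3*G)) - H = 6 + G² - H + H*(12 - 3*G))
(-84*N(-5, 4))*(-4/5 + 3)² = (-84*(6 + 4² - 1*(-5) - 3*(-5)*(-4 + 4)))*(-4/5 + 3)² = (-84*(6 + 16 + 5 - 3*(-5)*0))*(-4*⅕ + 3)² = (-84*(6 + 16 + 5 + 0))*(-⅘ + 3)² = (-84*27)*(11/5)² = -2268*121/25 = -274428/25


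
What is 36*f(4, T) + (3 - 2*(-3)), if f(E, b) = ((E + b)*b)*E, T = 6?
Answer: 8649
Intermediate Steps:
f(E, b) = E*b*(E + b) (f(E, b) = (b*(E + b))*E = E*b*(E + b))
36*f(4, T) + (3 - 2*(-3)) = 36*(4*6*(4 + 6)) + (3 - 2*(-3)) = 36*(4*6*10) + (3 + 6) = 36*240 + 9 = 8640 + 9 = 8649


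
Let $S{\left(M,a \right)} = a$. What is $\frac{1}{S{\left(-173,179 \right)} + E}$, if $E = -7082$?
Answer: $- \frac{1}{6903} \approx -0.00014486$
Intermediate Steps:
$\frac{1}{S{\left(-173,179 \right)} + E} = \frac{1}{179 - 7082} = \frac{1}{-6903} = - \frac{1}{6903}$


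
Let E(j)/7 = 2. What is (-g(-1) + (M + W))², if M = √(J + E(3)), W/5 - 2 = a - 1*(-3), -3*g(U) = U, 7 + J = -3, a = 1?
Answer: 9025/9 ≈ 1002.8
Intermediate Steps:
J = -10 (J = -7 - 3 = -10)
g(U) = -U/3
E(j) = 14 (E(j) = 7*2 = 14)
W = 30 (W = 10 + 5*(1 - 1*(-3)) = 10 + 5*(1 + 3) = 10 + 5*4 = 10 + 20 = 30)
M = 2 (M = √(-10 + 14) = √4 = 2)
(-g(-1) + (M + W))² = (-(-1)*(-1)/3 + (2 + 30))² = (-1*⅓ + 32)² = (-⅓ + 32)² = (95/3)² = 9025/9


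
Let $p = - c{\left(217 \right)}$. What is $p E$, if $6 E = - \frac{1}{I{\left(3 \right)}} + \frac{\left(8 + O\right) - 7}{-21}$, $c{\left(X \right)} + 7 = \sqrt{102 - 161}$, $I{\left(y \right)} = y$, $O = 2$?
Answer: $- \frac{5}{9} + \frac{5 i \sqrt{59}}{63} \approx -0.55556 + 0.60961 i$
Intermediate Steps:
$c{\left(X \right)} = -7 + i \sqrt{59}$ ($c{\left(X \right)} = -7 + \sqrt{102 - 161} = -7 + \sqrt{-59} = -7 + i \sqrt{59}$)
$E = - \frac{5}{63}$ ($E = \frac{- \frac{1}{3} + \frac{\left(8 + 2\right) - 7}{-21}}{6} = \frac{\left(-1\right) \frac{1}{3} + \left(10 - 7\right) \left(- \frac{1}{21}\right)}{6} = \frac{- \frac{1}{3} + 3 \left(- \frac{1}{21}\right)}{6} = \frac{- \frac{1}{3} - \frac{1}{7}}{6} = \frac{1}{6} \left(- \frac{10}{21}\right) = - \frac{5}{63} \approx -0.079365$)
$p = 7 - i \sqrt{59}$ ($p = - (-7 + i \sqrt{59}) = 7 - i \sqrt{59} \approx 7.0 - 7.6811 i$)
$p E = \left(7 - i \sqrt{59}\right) \left(- \frac{5}{63}\right) = - \frac{5}{9} + \frac{5 i \sqrt{59}}{63}$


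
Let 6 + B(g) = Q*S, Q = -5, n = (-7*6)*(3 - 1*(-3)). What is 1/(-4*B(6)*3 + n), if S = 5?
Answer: 1/120 ≈ 0.0083333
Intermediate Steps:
n = -252 (n = -42*(3 + 3) = -42*6 = -252)
B(g) = -31 (B(g) = -6 - 5*5 = -6 - 25 = -31)
1/(-4*B(6)*3 + n) = 1/(-4*(-31)*3 - 252) = 1/(124*3 - 252) = 1/(372 - 252) = 1/120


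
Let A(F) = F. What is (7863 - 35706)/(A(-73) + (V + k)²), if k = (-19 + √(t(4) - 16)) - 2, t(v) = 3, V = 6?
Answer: -3870177/31021 - 835290*I*√13/31021 ≈ -124.76 - 97.085*I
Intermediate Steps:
k = -21 + I*√13 (k = (-19 + √(3 - 16)) - 2 = (-19 + √(-13)) - 2 = (-19 + I*√13) - 2 = -21 + I*√13 ≈ -21.0 + 3.6056*I)
(7863 - 35706)/(A(-73) + (V + k)²) = (7863 - 35706)/(-73 + (6 + (-21 + I*√13))²) = -27843/(-73 + (-15 + I*√13)²)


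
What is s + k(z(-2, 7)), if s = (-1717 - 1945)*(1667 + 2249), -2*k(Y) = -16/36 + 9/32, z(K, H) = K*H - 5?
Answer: -8260065745/576 ≈ -1.4340e+7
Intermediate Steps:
z(K, H) = -5 + H*K (z(K, H) = H*K - 5 = -5 + H*K)
k(Y) = 47/576 (k(Y) = -(-16/36 + 9/32)/2 = -(-16*1/36 + 9*(1/32))/2 = -(-4/9 + 9/32)/2 = -1/2*(-47/288) = 47/576)
s = -14340392 (s = -3662*3916 = -14340392)
s + k(z(-2, 7)) = -14340392 + 47/576 = -8260065745/576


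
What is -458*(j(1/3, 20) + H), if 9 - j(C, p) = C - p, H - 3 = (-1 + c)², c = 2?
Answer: -44884/3 ≈ -14961.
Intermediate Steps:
H = 4 (H = 3 + (-1 + 2)² = 3 + 1² = 3 + 1 = 4)
j(C, p) = 9 + p - C (j(C, p) = 9 - (C - p) = 9 + (p - C) = 9 + p - C)
-458*(j(1/3, 20) + H) = -458*((9 + 20 - 1/3) + 4) = -458*((9 + 20 - 1*⅓) + 4) = -458*((9 + 20 - ⅓) + 4) = -458*(86/3 + 4) = -458*98/3 = -44884/3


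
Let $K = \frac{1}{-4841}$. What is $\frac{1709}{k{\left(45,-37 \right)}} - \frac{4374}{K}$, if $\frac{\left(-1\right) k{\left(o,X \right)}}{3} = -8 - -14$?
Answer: $\frac{381139903}{18} \approx 2.1174 \cdot 10^{7}$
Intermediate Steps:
$k{\left(o,X \right)} = -18$ ($k{\left(o,X \right)} = - 3 \left(-8 - -14\right) = - 3 \left(-8 + 14\right) = \left(-3\right) 6 = -18$)
$K = - \frac{1}{4841} \approx -0.00020657$
$\frac{1709}{k{\left(45,-37 \right)}} - \frac{4374}{K} = \frac{1709}{-18} - \frac{4374}{- \frac{1}{4841}} = 1709 \left(- \frac{1}{18}\right) - -21174534 = - \frac{1709}{18} + 21174534 = \frac{381139903}{18}$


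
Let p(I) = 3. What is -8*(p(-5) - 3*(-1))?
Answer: -48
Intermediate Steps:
-8*(p(-5) - 3*(-1)) = -8*(3 - 3*(-1)) = -8*(3 + 3) = -8*6 = -48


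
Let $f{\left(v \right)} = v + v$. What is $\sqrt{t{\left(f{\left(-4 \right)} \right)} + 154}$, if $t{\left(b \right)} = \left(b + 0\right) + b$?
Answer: $\sqrt{138} \approx 11.747$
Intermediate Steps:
$f{\left(v \right)} = 2 v$
$t{\left(b \right)} = 2 b$ ($t{\left(b \right)} = b + b = 2 b$)
$\sqrt{t{\left(f{\left(-4 \right)} \right)} + 154} = \sqrt{2 \cdot 2 \left(-4\right) + 154} = \sqrt{2 \left(-8\right) + 154} = \sqrt{-16 + 154} = \sqrt{138}$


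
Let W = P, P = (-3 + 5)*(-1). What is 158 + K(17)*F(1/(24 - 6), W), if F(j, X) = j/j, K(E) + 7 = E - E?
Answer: 151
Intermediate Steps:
P = -2 (P = 2*(-1) = -2)
W = -2
K(E) = -7 (K(E) = -7 + (E - E) = -7 + 0 = -7)
F(j, X) = 1
158 + K(17)*F(1/(24 - 6), W) = 158 - 7*1 = 158 - 7 = 151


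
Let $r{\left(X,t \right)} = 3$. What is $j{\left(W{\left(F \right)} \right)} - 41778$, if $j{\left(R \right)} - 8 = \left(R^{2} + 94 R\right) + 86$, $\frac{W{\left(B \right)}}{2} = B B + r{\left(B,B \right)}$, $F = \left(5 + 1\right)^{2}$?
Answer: $6952132$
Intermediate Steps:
$F = 36$ ($F = 6^{2} = 36$)
$W{\left(B \right)} = 6 + 2 B^{2}$ ($W{\left(B \right)} = 2 \left(B B + 3\right) = 2 \left(B^{2} + 3\right) = 2 \left(3 + B^{2}\right) = 6 + 2 B^{2}$)
$j{\left(R \right)} = 94 + R^{2} + 94 R$ ($j{\left(R \right)} = 8 + \left(\left(R^{2} + 94 R\right) + 86\right) = 8 + \left(86 + R^{2} + 94 R\right) = 94 + R^{2} + 94 R$)
$j{\left(W{\left(F \right)} \right)} - 41778 = \left(94 + \left(6 + 2 \cdot 36^{2}\right)^{2} + 94 \left(6 + 2 \cdot 36^{2}\right)\right) - 41778 = \left(94 + \left(6 + 2 \cdot 1296\right)^{2} + 94 \left(6 + 2 \cdot 1296\right)\right) - 41778 = \left(94 + \left(6 + 2592\right)^{2} + 94 \left(6 + 2592\right)\right) - 41778 = \left(94 + 2598^{2} + 94 \cdot 2598\right) - 41778 = \left(94 + 6749604 + 244212\right) - 41778 = 6993910 - 41778 = 6952132$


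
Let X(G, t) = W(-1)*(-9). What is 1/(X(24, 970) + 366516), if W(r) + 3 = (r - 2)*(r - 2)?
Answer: 1/366462 ≈ 2.7288e-6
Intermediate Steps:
W(r) = -3 + (-2 + r)² (W(r) = -3 + (r - 2)*(r - 2) = -3 + (-2 + r)*(-2 + r) = -3 + (-2 + r)²)
X(G, t) = -54 (X(G, t) = (-3 + (-2 - 1)²)*(-9) = (-3 + (-3)²)*(-9) = (-3 + 9)*(-9) = 6*(-9) = -54)
1/(X(24, 970) + 366516) = 1/(-54 + 366516) = 1/366462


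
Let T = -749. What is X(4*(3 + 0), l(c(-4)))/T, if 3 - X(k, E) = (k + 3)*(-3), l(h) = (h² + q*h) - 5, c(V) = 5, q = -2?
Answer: -48/749 ≈ -0.064085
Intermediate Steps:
l(h) = -5 + h² - 2*h (l(h) = (h² - 2*h) - 5 = -5 + h² - 2*h)
X(k, E) = 12 + 3*k (X(k, E) = 3 - (k + 3)*(-3) = 3 - (3 + k)*(-3) = 3 - (-9 - 3*k) = 3 + (9 + 3*k) = 12 + 3*k)
X(4*(3 + 0), l(c(-4)))/T = (12 + 3*(4*(3 + 0)))/(-749) = (12 + 3*(4*3))*(-1/749) = (12 + 3*12)*(-1/749) = (12 + 36)*(-1/749) = 48*(-1/749) = -48/749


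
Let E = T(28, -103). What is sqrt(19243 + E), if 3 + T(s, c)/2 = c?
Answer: sqrt(19031) ≈ 137.95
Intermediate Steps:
T(s, c) = -6 + 2*c
E = -212 (E = -6 + 2*(-103) = -6 - 206 = -212)
sqrt(19243 + E) = sqrt(19243 - 212) = sqrt(19031)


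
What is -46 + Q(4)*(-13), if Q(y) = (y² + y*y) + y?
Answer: -514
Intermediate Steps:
Q(y) = y + 2*y² (Q(y) = (y² + y²) + y = 2*y² + y = y + 2*y²)
-46 + Q(4)*(-13) = -46 + (4*(1 + 2*4))*(-13) = -46 + (4*(1 + 8))*(-13) = -46 + (4*9)*(-13) = -46 + 36*(-13) = -46 - 468 = -514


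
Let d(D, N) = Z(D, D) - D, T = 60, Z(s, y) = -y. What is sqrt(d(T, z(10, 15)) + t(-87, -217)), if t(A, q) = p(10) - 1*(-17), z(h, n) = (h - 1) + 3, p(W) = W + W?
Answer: I*sqrt(83) ≈ 9.1104*I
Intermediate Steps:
p(W) = 2*W
z(h, n) = 2 + h (z(h, n) = (-1 + h) + 3 = 2 + h)
t(A, q) = 37 (t(A, q) = 2*10 - 1*(-17) = 20 + 17 = 37)
d(D, N) = -2*D (d(D, N) = -D - D = -2*D)
sqrt(d(T, z(10, 15)) + t(-87, -217)) = sqrt(-2*60 + 37) = sqrt(-120 + 37) = sqrt(-83) = I*sqrt(83)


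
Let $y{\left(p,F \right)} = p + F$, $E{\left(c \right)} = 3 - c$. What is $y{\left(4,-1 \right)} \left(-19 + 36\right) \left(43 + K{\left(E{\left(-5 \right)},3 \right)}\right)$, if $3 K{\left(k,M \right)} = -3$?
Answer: $2142$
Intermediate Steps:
$K{\left(k,M \right)} = -1$ ($K{\left(k,M \right)} = \frac{1}{3} \left(-3\right) = -1$)
$y{\left(p,F \right)} = F + p$
$y{\left(4,-1 \right)} \left(-19 + 36\right) \left(43 + K{\left(E{\left(-5 \right)},3 \right)}\right) = \left(-1 + 4\right) \left(-19 + 36\right) \left(43 - 1\right) = 3 \cdot 17 \cdot 42 = 3 \cdot 714 = 2142$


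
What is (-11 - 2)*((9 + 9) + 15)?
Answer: -429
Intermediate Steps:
(-11 - 2)*((9 + 9) + 15) = -13*(18 + 15) = -13*33 = -429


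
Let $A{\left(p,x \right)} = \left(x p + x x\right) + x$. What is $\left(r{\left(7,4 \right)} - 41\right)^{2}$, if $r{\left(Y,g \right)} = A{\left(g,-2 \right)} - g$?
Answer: $2601$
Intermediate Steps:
$A{\left(p,x \right)} = x + x^{2} + p x$ ($A{\left(p,x \right)} = \left(p x + x^{2}\right) + x = \left(x^{2} + p x\right) + x = x + x^{2} + p x$)
$r{\left(Y,g \right)} = 2 - 3 g$ ($r{\left(Y,g \right)} = - 2 \left(1 + g - 2\right) - g = - 2 \left(-1 + g\right) - g = \left(2 - 2 g\right) - g = 2 - 3 g$)
$\left(r{\left(7,4 \right)} - 41\right)^{2} = \left(\left(2 - 12\right) - 41\right)^{2} = \left(-10 - 41\right)^{2} = \left(-51\right)^{2} = 2601$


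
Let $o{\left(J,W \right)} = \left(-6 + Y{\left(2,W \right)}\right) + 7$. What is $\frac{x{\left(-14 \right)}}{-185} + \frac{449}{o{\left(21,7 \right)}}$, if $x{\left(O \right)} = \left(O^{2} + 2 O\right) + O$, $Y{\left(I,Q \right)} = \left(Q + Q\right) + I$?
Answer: $\frac{80447}{3145} \approx 25.579$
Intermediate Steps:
$Y{\left(I,Q \right)} = I + 2 Q$ ($Y{\left(I,Q \right)} = 2 Q + I = I + 2 Q$)
$x{\left(O \right)} = O^{2} + 3 O$
$o{\left(J,W \right)} = 3 + 2 W$ ($o{\left(J,W \right)} = \left(-6 + \left(2 + 2 W\right)\right) + 7 = \left(-4 + 2 W\right) + 7 = 3 + 2 W$)
$\frac{x{\left(-14 \right)}}{-185} + \frac{449}{o{\left(21,7 \right)}} = \frac{\left(-14\right) \left(3 - 14\right)}{-185} + \frac{449}{3 + 2 \cdot 7} = \left(-14\right) \left(-11\right) \left(- \frac{1}{185}\right) + \frac{449}{3 + 14} = 154 \left(- \frac{1}{185}\right) + \frac{449}{17} = - \frac{154}{185} + 449 \cdot \frac{1}{17} = - \frac{154}{185} + \frac{449}{17} = \frac{80447}{3145}$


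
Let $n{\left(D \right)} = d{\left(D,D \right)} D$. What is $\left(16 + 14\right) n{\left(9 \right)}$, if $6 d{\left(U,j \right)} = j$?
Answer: $405$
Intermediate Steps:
$d{\left(U,j \right)} = \frac{j}{6}$
$n{\left(D \right)} = \frac{D^{2}}{6}$ ($n{\left(D \right)} = \frac{D}{6} D = \frac{D^{2}}{6}$)
$\left(16 + 14\right) n{\left(9 \right)} = \left(16 + 14\right) \frac{9^{2}}{6} = 30 \cdot \frac{1}{6} \cdot 81 = 30 \cdot \frac{27}{2} = 405$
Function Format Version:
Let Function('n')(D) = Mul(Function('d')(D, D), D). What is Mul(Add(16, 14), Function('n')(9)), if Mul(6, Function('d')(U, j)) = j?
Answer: 405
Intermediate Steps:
Function('d')(U, j) = Mul(Rational(1, 6), j)
Function('n')(D) = Mul(Rational(1, 6), Pow(D, 2)) (Function('n')(D) = Mul(Mul(Rational(1, 6), D), D) = Mul(Rational(1, 6), Pow(D, 2)))
Mul(Add(16, 14), Function('n')(9)) = Mul(Add(16, 14), Mul(Rational(1, 6), Pow(9, 2))) = Mul(30, Mul(Rational(1, 6), 81)) = Mul(30, Rational(27, 2)) = 405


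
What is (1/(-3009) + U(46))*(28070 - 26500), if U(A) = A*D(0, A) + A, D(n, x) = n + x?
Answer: 10213567490/3009 ≈ 3.3943e+6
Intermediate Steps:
U(A) = A + A² (U(A) = A*(0 + A) + A = A*A + A = A² + A = A + A²)
(1/(-3009) + U(46))*(28070 - 26500) = (1/(-3009) + 46*(1 + 46))*(28070 - 26500) = (-1/3009 + 46*47)*1570 = (-1/3009 + 2162)*1570 = (6505457/3009)*1570 = 10213567490/3009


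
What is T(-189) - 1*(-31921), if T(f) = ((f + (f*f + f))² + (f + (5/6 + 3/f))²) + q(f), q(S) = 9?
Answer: 19832219687725/15876 ≈ 1.2492e+9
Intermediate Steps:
T(f) = 9 + (f² + 2*f)² + (⅚ + f + 3/f)² (T(f) = ((f + (f*f + f))² + (f + (5/6 + 3/f))²) + 9 = ((f + (f² + f))² + (f + (5*(⅙) + 3/f))²) + 9 = ((f + (f + f²))² + (f + (⅚ + 3/f))²) + 9 = ((f² + 2*f)² + (⅚ + f + 3/f)²) + 9 = 9 + (f² + 2*f)² + (⅚ + f + 3/f)²)
T(-189) - 1*(-31921) = (9 + (-189)²*(2 - 189)² + (1/36)*(18 + 5*(-189) + 6*(-189)²)²/(-189)²) - 1*(-31921) = (9 + 35721*(-187)² + (1/36)*(1/35721)*(18 - 945 + 6*35721)²) + 31921 = (9 + 35721*34969 + (1/36)*(1/35721)*(18 - 945 + 214326)²) + 31921 = (9 + 1249127649 + (1/36)*(1/35721)*213399²) + 31921 = (9 + 1249127649 + (1/36)*(1/35721)*45539133201) + 31921 = (9 + 1249127649 + 562211521/15876) + 31921 = 19831712909929/15876 + 31921 = 19832219687725/15876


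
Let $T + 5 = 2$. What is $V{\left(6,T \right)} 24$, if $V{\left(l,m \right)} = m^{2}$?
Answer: $216$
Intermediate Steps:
$T = -3$ ($T = -5 + 2 = -3$)
$V{\left(6,T \right)} 24 = \left(-3\right)^{2} \cdot 24 = 9 \cdot 24 = 216$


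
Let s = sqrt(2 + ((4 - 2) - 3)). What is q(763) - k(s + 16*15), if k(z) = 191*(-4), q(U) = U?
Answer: 1527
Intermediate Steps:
s = 1 (s = sqrt(2 + (2 - 3)) = sqrt(2 - 1) = sqrt(1) = 1)
k(z) = -764
q(763) - k(s + 16*15) = 763 - 1*(-764) = 763 + 764 = 1527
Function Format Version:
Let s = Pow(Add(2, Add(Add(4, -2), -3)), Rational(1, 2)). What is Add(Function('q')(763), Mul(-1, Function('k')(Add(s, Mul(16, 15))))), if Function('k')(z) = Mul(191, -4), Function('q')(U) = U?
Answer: 1527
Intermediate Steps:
s = 1 (s = Pow(Add(2, Add(2, -3)), Rational(1, 2)) = Pow(Add(2, -1), Rational(1, 2)) = Pow(1, Rational(1, 2)) = 1)
Function('k')(z) = -764
Add(Function('q')(763), Mul(-1, Function('k')(Add(s, Mul(16, 15))))) = Add(763, Mul(-1, -764)) = Add(763, 764) = 1527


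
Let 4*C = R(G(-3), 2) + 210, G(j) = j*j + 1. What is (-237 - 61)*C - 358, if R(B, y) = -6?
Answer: -15556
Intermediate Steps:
G(j) = 1 + j² (G(j) = j² + 1 = 1 + j²)
C = 51 (C = (-6 + 210)/4 = (¼)*204 = 51)
(-237 - 61)*C - 358 = (-237 - 61)*51 - 358 = -298*51 - 358 = -15198 - 358 = -15556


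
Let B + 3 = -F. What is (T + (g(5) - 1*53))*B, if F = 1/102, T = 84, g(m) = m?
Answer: -1842/17 ≈ -108.35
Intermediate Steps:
F = 1/102 ≈ 0.0098039
B = -307/102 (B = -3 - 1*1/102 = -3 - 1/102 = -307/102 ≈ -3.0098)
(T + (g(5) - 1*53))*B = (84 + (5 - 1*53))*(-307/102) = (84 + (5 - 53))*(-307/102) = (84 - 48)*(-307/102) = 36*(-307/102) = -1842/17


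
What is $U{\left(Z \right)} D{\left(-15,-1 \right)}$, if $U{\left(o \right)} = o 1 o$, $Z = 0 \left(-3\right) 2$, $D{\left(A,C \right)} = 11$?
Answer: $0$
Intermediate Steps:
$Z = 0$ ($Z = 0 \cdot 2 = 0$)
$U{\left(o \right)} = o^{2}$ ($U{\left(o \right)} = o o = o^{2}$)
$U{\left(Z \right)} D{\left(-15,-1 \right)} = 0^{2} \cdot 11 = 0 \cdot 11 = 0$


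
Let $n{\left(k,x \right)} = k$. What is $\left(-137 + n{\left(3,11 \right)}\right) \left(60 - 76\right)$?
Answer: $2144$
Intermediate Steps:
$\left(-137 + n{\left(3,11 \right)}\right) \left(60 - 76\right) = \left(-137 + 3\right) \left(60 - 76\right) = - 134 \left(60 - 76\right) = \left(-134\right) \left(-16\right) = 2144$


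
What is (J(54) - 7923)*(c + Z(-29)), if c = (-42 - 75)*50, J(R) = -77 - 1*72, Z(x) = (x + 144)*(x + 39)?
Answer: 37938400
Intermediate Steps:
Z(x) = (39 + x)*(144 + x) (Z(x) = (144 + x)*(39 + x) = (39 + x)*(144 + x))
J(R) = -149 (J(R) = -77 - 72 = -149)
c = -5850 (c = -117*50 = -5850)
(J(54) - 7923)*(c + Z(-29)) = (-149 - 7923)*(-5850 + (5616 + (-29)² + 183*(-29))) = -8072*(-5850 + (5616 + 841 - 5307)) = -8072*(-5850 + 1150) = -8072*(-4700) = 37938400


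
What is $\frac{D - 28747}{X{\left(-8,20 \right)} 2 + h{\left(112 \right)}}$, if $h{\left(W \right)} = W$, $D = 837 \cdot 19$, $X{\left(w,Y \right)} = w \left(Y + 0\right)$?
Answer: $\frac{247}{4} \approx 61.75$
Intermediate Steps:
$X{\left(w,Y \right)} = Y w$ ($X{\left(w,Y \right)} = w Y = Y w$)
$D = 15903$
$\frac{D - 28747}{X{\left(-8,20 \right)} 2 + h{\left(112 \right)}} = \frac{15903 - 28747}{20 \left(-8\right) 2 + 112} = - \frac{12844}{\left(-160\right) 2 + 112} = - \frac{12844}{-320 + 112} = - \frac{12844}{-208} = \left(-12844\right) \left(- \frac{1}{208}\right) = \frac{247}{4}$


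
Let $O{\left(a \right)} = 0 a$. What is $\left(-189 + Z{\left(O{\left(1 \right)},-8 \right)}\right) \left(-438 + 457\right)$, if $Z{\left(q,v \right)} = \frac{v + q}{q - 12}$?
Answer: $- \frac{10735}{3} \approx -3578.3$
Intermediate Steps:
$O{\left(a \right)} = 0$
$Z{\left(q,v \right)} = \frac{q + v}{-12 + q}$
$\left(-189 + Z{\left(O{\left(1 \right)},-8 \right)}\right) \left(-438 + 457\right) = \left(-189 + \frac{0 - 8}{-12 + 0}\right) \left(-438 + 457\right) = \left(-189 + \frac{1}{-12} \left(-8\right)\right) 19 = \left(-189 - - \frac{2}{3}\right) 19 = \left(-189 + \frac{2}{3}\right) 19 = \left(- \frac{565}{3}\right) 19 = - \frac{10735}{3}$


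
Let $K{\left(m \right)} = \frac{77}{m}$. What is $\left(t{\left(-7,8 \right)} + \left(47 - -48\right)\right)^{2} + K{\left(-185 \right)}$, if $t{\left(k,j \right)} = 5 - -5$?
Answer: $\frac{2039548}{185} \approx 11025.0$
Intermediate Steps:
$t{\left(k,j \right)} = 10$ ($t{\left(k,j \right)} = 5 + 5 = 10$)
$\left(t{\left(-7,8 \right)} + \left(47 - -48\right)\right)^{2} + K{\left(-185 \right)} = \left(10 + \left(47 - -48\right)\right)^{2} + \frac{77}{-185} = \left(10 + \left(47 + 48\right)\right)^{2} + 77 \left(- \frac{1}{185}\right) = \left(10 + 95\right)^{2} - \frac{77}{185} = 105^{2} - \frac{77}{185} = 11025 - \frac{77}{185} = \frac{2039548}{185}$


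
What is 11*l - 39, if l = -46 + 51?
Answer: 16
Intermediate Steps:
l = 5
11*l - 39 = 11*5 - 39 = 55 - 39 = 16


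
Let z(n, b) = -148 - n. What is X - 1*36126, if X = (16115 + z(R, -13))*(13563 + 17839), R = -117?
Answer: 505033642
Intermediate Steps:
X = 505069768 (X = (16115 + (-148 - 1*(-117)))*(13563 + 17839) = (16115 + (-148 + 117))*31402 = (16115 - 31)*31402 = 16084*31402 = 505069768)
X - 1*36126 = 505069768 - 1*36126 = 505069768 - 36126 = 505033642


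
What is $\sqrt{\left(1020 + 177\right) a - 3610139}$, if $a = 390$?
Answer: $i \sqrt{3143309} \approx 1772.9 i$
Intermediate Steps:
$\sqrt{\left(1020 + 177\right) a - 3610139} = \sqrt{\left(1020 + 177\right) 390 - 3610139} = \sqrt{1197 \cdot 390 - 3610139} = \sqrt{466830 - 3610139} = \sqrt{-3143309} = i \sqrt{3143309}$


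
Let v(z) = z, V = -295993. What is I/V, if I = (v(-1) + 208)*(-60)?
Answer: 12420/295993 ≈ 0.041960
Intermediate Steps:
I = -12420 (I = (-1 + 208)*(-60) = 207*(-60) = -12420)
I/V = -12420/(-295993) = -12420*(-1/295993) = 12420/295993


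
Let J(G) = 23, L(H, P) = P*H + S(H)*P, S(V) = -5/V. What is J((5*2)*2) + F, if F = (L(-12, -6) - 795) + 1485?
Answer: 1565/2 ≈ 782.50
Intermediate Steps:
L(H, P) = H*P - 5*P/H (L(H, P) = P*H + (-5/H)*P = H*P - 5*P/H)
F = 1519/2 (F = (-6*(-5 + (-12)²)/(-12) - 795) + 1485 = (-6*(-1/12)*(-5 + 144) - 795) + 1485 = (-6*(-1/12)*139 - 795) + 1485 = (139/2 - 795) + 1485 = -1451/2 + 1485 = 1519/2 ≈ 759.50)
J((5*2)*2) + F = 23 + 1519/2 = 1565/2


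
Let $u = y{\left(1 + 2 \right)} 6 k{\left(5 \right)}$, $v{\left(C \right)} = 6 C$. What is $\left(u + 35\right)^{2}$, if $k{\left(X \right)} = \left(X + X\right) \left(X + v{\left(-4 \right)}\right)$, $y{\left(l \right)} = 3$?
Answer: $11458225$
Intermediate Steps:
$k{\left(X \right)} = 2 X \left(-24 + X\right)$ ($k{\left(X \right)} = \left(X + X\right) \left(X + 6 \left(-4\right)\right) = 2 X \left(X - 24\right) = 2 X \left(-24 + X\right)$)
$u = -3420$ ($u = 3 \cdot 6 \cdot 2 \cdot 5 \left(-24 + 5\right) = 18 \cdot 2 \cdot 5 \left(-19\right) = 18 \left(-190\right) = -3420$)
$\left(u + 35\right)^{2} = \left(-3420 + 35\right)^{2} = \left(-3385\right)^{2} = 11458225$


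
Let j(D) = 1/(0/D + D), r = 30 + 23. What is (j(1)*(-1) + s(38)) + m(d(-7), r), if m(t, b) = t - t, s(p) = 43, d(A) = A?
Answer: 42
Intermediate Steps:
r = 53
j(D) = 1/D (j(D) = 1/(0 + D) = 1/D)
m(t, b) = 0
(j(1)*(-1) + s(38)) + m(d(-7), r) = (-1/1 + 43) + 0 = (1*(-1) + 43) + 0 = (-1 + 43) + 0 = 42 + 0 = 42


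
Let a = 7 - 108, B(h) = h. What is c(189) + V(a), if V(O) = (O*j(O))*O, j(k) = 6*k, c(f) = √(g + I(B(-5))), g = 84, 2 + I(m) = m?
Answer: -6181806 + √77 ≈ -6.1818e+6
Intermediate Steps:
I(m) = -2 + m
c(f) = √77 (c(f) = √(84 + (-2 - 5)) = √(84 - 7) = √77)
a = -101
V(O) = 6*O³ (V(O) = (O*(6*O))*O = (6*O²)*O = 6*O³)
c(189) + V(a) = √77 + 6*(-101)³ = √77 + 6*(-1030301) = √77 - 6181806 = -6181806 + √77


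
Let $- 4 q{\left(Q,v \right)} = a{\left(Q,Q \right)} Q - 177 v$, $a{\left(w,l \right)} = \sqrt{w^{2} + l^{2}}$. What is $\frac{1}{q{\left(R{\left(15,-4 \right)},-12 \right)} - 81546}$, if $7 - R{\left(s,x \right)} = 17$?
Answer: $- \frac{82077}{6736632679} - \frac{25 \sqrt{2}}{6736632679} \approx -1.2189 \cdot 10^{-5}$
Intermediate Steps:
$R{\left(s,x \right)} = -10$ ($R{\left(s,x \right)} = 7 - 17 = -10$)
$a{\left(w,l \right)} = \sqrt{l^{2} + w^{2}}$
$q{\left(Q,v \right)} = \frac{177 v}{4} - \frac{Q \sqrt{2} \sqrt{Q^{2}}}{4}$ ($q{\left(Q,v \right)} = - \frac{\sqrt{Q^{2} + Q^{2}} Q - 177 v}{4} = - \frac{\sqrt{2 Q^{2}} Q - 177 v}{4} = - \frac{\sqrt{2} \sqrt{Q^{2}} Q - 177 v}{4} = - \frac{Q \sqrt{2} \sqrt{Q^{2}} - 177 v}{4} = - \frac{- 177 v + Q \sqrt{2} \sqrt{Q^{2}}}{4} = \frac{177 v}{4} - \frac{Q \sqrt{2} \sqrt{Q^{2}}}{4}$)
$\frac{1}{q{\left(R{\left(15,-4 \right)},-12 \right)} - 81546} = \frac{1}{\left(\frac{177}{4} \left(-12\right) - - \frac{5 \sqrt{2} \sqrt{\left(-10\right)^{2}}}{2}\right) - 81546} = \frac{1}{\left(-531 - - \frac{5 \sqrt{2} \sqrt{100}}{2}\right) - 81546} = \frac{1}{\left(-531 - \left(- \frac{5}{2}\right) \sqrt{2} \cdot 10\right) - 81546} = \frac{1}{\left(-531 + 25 \sqrt{2}\right) - 81546} = \frac{1}{-82077 + 25 \sqrt{2}}$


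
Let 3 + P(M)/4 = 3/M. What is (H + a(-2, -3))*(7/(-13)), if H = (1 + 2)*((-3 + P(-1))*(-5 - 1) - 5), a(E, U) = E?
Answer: -3283/13 ≈ -252.54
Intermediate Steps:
P(M) = -12 + 12/M (P(M) = -12 + 4*(3/M) = -12 + 12/M)
H = 471 (H = (1 + 2)*((-3 + (-12 + 12/(-1)))*(-5 - 1) - 5) = 3*((-3 + (-12 + 12*(-1)))*(-6) - 5) = 3*((-3 + (-12 - 12))*(-6) - 5) = 3*((-3 - 24)*(-6) - 5) = 3*(-27*(-6) - 5) = 3*(162 - 5) = 3*157 = 471)
(H + a(-2, -3))*(7/(-13)) = (471 - 2)*(7/(-13)) = 469*(7*(-1/13)) = 469*(-7/13) = -3283/13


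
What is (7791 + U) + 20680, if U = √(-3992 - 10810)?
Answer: 28471 + I*√14802 ≈ 28471.0 + 121.66*I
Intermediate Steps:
U = I*√14802 (U = √(-14802) = I*√14802 ≈ 121.66*I)
(7791 + U) + 20680 = (7791 + I*√14802) + 20680 = 28471 + I*√14802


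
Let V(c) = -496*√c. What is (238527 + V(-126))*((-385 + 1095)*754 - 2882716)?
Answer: -559912555152 + 3492895488*I*√14 ≈ -5.5991e+11 + 1.3069e+10*I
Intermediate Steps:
(238527 + V(-126))*((-385 + 1095)*754 - 2882716) = (238527 - 1488*I*√14)*((-385 + 1095)*754 - 2882716) = (238527 - 1488*I*√14)*(710*754 - 2882716) = (238527 - 1488*I*√14)*(535340 - 2882716) = (238527 - 1488*I*√14)*(-2347376) = -559912555152 + 3492895488*I*√14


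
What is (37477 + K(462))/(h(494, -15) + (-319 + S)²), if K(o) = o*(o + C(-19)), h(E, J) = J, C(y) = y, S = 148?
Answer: 242143/29226 ≈ 8.2852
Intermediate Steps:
K(o) = o*(-19 + o) (K(o) = o*(o - 19) = o*(-19 + o))
(37477 + K(462))/(h(494, -15) + (-319 + S)²) = (37477 + 462*(-19 + 462))/(-15 + (-319 + 148)²) = (37477 + 462*443)/(-15 + (-171)²) = (37477 + 204666)/(-15 + 29241) = 242143/29226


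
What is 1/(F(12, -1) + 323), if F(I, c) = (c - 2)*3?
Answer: 1/314 ≈ 0.0031847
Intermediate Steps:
F(I, c) = -6 + 3*c (F(I, c) = (-2 + c)*3 = -6 + 3*c)
1/(F(12, -1) + 323) = 1/((-6 + 3*(-1)) + 323) = 1/((-6 - 3) + 323) = 1/(-9 + 323) = 1/314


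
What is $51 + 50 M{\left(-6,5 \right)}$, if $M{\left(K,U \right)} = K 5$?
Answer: $-1449$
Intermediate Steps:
$M{\left(K,U \right)} = 5 K$
$51 + 50 M{\left(-6,5 \right)} = 51 + 50 \cdot 5 \left(-6\right) = 51 + 50 \left(-30\right) = 51 - 1500 = -1449$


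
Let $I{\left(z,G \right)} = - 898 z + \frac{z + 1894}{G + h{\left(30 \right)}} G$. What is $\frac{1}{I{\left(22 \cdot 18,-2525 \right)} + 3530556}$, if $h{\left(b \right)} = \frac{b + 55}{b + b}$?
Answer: $\frac{30283}{96216337284} \approx 3.1474 \cdot 10^{-7}$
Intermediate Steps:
$h{\left(b \right)} = \frac{55 + b}{2 b}$
$I{\left(z,G \right)} = - 898 z + \frac{G \left(1894 + z\right)}{\frac{17}{12} + G}$ ($I{\left(z,G \right)} = - 898 z + \frac{z + 1894}{G + \frac{55 + 30}{2 \cdot 30}} G = - 898 z + \frac{1894 + z}{G + \frac{1}{2} \cdot \frac{1}{30} \cdot 85} G = - 898 z + \frac{1894 + z}{G + \frac{17}{12}} G = - 898 z + \frac{1894 + z}{\frac{17}{12} + G} G = - 898 z + \frac{G \left(1894 + z\right)}{\frac{17}{12} + G}$)
$\frac{1}{I{\left(22 \cdot 18,-2525 \right)} + 3530556} = \frac{1}{\frac{2 \left(- 7633 \cdot 22 \cdot 18 + 11364 \left(-2525\right) - - 13589550 \cdot 22 \cdot 18\right)}{17 + 12 \left(-2525\right)} + 3530556} = \frac{1}{\frac{2 \left(\left(-7633\right) 396 - 28694100 - \left(-13589550\right) 396\right)}{17 - 30300} + 3530556} = \frac{1}{\frac{2 \left(-3022668 - 28694100 + 5381461800\right)}{-30283} + 3530556} = \frac{1}{2 \left(- \frac{1}{30283}\right) 5349745032 + 3530556} = \frac{1}{- \frac{10699490064}{30283} + 3530556} = \frac{1}{\frac{96216337284}{30283}} = \frac{30283}{96216337284}$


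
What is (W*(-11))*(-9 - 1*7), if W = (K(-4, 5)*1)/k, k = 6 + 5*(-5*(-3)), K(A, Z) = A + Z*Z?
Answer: 1232/27 ≈ 45.630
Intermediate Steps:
K(A, Z) = A + Z**2
k = 81 (k = 6 + 5*15 = 6 + 75 = 81)
W = 7/27 (W = ((-4 + 5**2)*1)/81 = ((-4 + 25)*1)*(1/81) = (21*1)*(1/81) = 21*(1/81) = 7/27 ≈ 0.25926)
(W*(-11))*(-9 - 1*7) = ((7/27)*(-11))*(-9 - 1*7) = -77*(-9 - 7)/27 = -77/27*(-16) = 1232/27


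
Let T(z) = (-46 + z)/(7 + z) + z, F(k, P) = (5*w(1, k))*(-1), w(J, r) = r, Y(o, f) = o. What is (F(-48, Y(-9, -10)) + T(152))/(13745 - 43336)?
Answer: -1178/88773 ≈ -0.013270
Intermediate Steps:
F(k, P) = -5*k (F(k, P) = (5*k)*(-1) = -5*k)
T(z) = z + (-46 + z)/(7 + z) (T(z) = (-46 + z)/(7 + z) + z = z + (-46 + z)/(7 + z))
(F(-48, Y(-9, -10)) + T(152))/(13745 - 43336) = (-5*(-48) + (-46 + 152² + 8*152)/(7 + 152))/(13745 - 43336) = (240 + (-46 + 23104 + 1216)/159)/(-29591) = (240 + (1/159)*24274)*(-1/29591) = (240 + 458/3)*(-1/29591) = (1178/3)*(-1/29591) = -1178/88773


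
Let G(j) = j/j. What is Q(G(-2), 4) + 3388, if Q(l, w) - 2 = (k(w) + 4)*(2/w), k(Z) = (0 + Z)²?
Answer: 3400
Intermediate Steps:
G(j) = 1
k(Z) = Z²
Q(l, w) = 2 + 2*(4 + w²)/w (Q(l, w) = 2 + (w² + 4)*(2/w) = 2 + (4 + w²)*(2/w) = 2 + 2*(4 + w²)/w)
Q(G(-2), 4) + 3388 = (2 + 2*4 + 8/4) + 3388 = (2 + 8 + 8*(¼)) + 3388 = (2 + 8 + 2) + 3388 = 12 + 3388 = 3400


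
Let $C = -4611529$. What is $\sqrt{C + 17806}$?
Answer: $i \sqrt{4593723} \approx 2143.3 i$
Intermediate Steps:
$\sqrt{C + 17806} = \sqrt{-4611529 + 17806} = \sqrt{-4593723} = i \sqrt{4593723}$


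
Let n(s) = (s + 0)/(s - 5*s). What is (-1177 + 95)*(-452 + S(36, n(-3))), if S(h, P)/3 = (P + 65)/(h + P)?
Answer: 69095438/143 ≈ 4.8319e+5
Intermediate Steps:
n(s) = -¼ (n(s) = s/((-4*s)) = s*(-1/(4*s)) = -¼)
S(h, P) = 3*(65 + P)/(P + h) (S(h, P) = 3*((P + 65)/(h + P)) = 3*((65 + P)/(P + h)) = 3*(65 + P)/(P + h))
(-1177 + 95)*(-452 + S(36, n(-3))) = (-1177 + 95)*(-452 + 3*(65 - ¼)/(-¼ + 36)) = -1082*(-452 + 3*(259/4)/(143/4)) = -1082*(-452 + 3*(4/143)*(259/4)) = -1082*(-452 + 777/143) = -1082*(-63859/143) = 69095438/143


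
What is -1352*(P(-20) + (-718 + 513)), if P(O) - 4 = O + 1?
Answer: 297440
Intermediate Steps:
P(O) = 5 + O (P(O) = 4 + (O + 1) = 4 + (1 + O) = 5 + O)
-1352*(P(-20) + (-718 + 513)) = -1352*((5 - 20) + (-718 + 513)) = -1352*(-15 - 205) = -1352*(-220) = 297440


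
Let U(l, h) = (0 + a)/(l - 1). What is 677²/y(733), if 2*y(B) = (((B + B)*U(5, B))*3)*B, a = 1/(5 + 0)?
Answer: 9166580/1611867 ≈ 5.6869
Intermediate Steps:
a = ⅕ (a = 1/5 = ⅕ ≈ 0.20000)
U(l, h) = 1/(5*(-1 + l)) (U(l, h) = (0 + ⅕)/(l - 1) = 1/(5*(-1 + l)))
y(B) = 3*B²/20 (y(B) = ((((B + B)*(1/(5*(-1 + 5))))*3)*B)/2 = ((((2*B)*((⅕)/4))*3)*B)/2 = ((((2*B)*((⅕)*(¼)))*3)*B)/2 = ((((2*B)*(1/20))*3)*B)/2 = (((B/10)*3)*B)/2 = ((3*B/10)*B)/2 = (3*B²/10)/2 = 3*B²/20)
677²/y(733) = 677²/(((3/20)*733²)) = 458329/(((3/20)*537289)) = 458329/(1611867/20) = 458329*(20/1611867) = 9166580/1611867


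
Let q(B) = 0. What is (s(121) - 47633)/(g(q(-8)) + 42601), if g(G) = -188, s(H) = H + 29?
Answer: -47483/42413 ≈ -1.1195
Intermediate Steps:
s(H) = 29 + H
(s(121) - 47633)/(g(q(-8)) + 42601) = ((29 + 121) - 47633)/(-188 + 42601) = (150 - 47633)/42413 = -47483*1/42413 = -47483/42413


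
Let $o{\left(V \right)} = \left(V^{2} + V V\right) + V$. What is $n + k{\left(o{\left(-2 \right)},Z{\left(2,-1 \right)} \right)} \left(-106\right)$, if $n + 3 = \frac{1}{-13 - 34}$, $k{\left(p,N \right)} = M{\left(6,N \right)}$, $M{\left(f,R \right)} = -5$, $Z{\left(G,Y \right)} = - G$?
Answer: $\frac{24768}{47} \approx 526.98$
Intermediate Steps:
$o{\left(V \right)} = V + 2 V^{2}$ ($o{\left(V \right)} = \left(V^{2} + V^{2}\right) + V = 2 V^{2} + V = V + 2 V^{2}$)
$k{\left(p,N \right)} = -5$
$n = - \frac{142}{47}$ ($n = -3 + \frac{1}{-13 - 34} = -3 + \frac{1}{-47} = -3 - \frac{1}{47} = - \frac{142}{47} \approx -3.0213$)
$n + k{\left(o{\left(-2 \right)},Z{\left(2,-1 \right)} \right)} \left(-106\right) = - \frac{142}{47} - -530 = - \frac{142}{47} + 530 = \frac{24768}{47}$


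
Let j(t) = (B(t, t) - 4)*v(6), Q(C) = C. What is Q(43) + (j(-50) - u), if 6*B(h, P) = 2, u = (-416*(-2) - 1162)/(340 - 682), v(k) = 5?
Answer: 1351/57 ≈ 23.702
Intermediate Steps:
u = 55/57 (u = (832 - 1162)/(-342) = -330*(-1/342) = 55/57 ≈ 0.96491)
B(h, P) = ⅓ (B(h, P) = (⅙)*2 = ⅓)
j(t) = -55/3 (j(t) = (⅓ - 4)*5 = -11/3*5 = -55/3)
Q(43) + (j(-50) - u) = 43 + (-55/3 - 1*55/57) = 43 + (-55/3 - 55/57) = 43 - 1100/57 = 1351/57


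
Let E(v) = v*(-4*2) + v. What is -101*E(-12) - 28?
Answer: -8512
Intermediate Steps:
E(v) = -7*v (E(v) = v*(-8) + v = -8*v + v = -7*v)
-101*E(-12) - 28 = -(-707)*(-12) - 28 = -101*84 - 28 = -8484 - 28 = -8512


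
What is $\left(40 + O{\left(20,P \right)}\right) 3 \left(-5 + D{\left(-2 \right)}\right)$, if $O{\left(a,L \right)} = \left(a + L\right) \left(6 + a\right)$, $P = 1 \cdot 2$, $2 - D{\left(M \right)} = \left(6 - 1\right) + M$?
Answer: $-11016$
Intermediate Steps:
$D{\left(M \right)} = -3 - M$ ($D{\left(M \right)} = 2 - \left(\left(6 - 1\right) + M\right) = 2 - \left(5 + M\right) = -3 - M$)
$P = 2$
$O{\left(a,L \right)} = \left(6 + a\right) \left(L + a\right)$ ($O{\left(a,L \right)} = \left(L + a\right) \left(6 + a\right) = \left(6 + a\right) \left(L + a\right)$)
$\left(40 + O{\left(20,P \right)}\right) 3 \left(-5 + D{\left(-2 \right)}\right) = \left(40 + \left(20^{2} + 6 \cdot 2 + 6 \cdot 20 + 2 \cdot 20\right)\right) 3 \left(-5 - 1\right) = \left(40 + \left(400 + 12 + 120 + 40\right)\right) 3 \left(-5 + \left(-3 + 2\right)\right) = \left(40 + 572\right) 3 \left(-5 - 1\right) = 612 \cdot 3 \left(-6\right) = 612 \left(-18\right) = -11016$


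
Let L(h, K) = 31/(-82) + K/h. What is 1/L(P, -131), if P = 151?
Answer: -12382/15423 ≈ -0.80283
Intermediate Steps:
L(h, K) = -31/82 + K/h (L(h, K) = 31*(-1/82) + K/h = -31/82 + K/h)
1/L(P, -131) = 1/(-31/82 - 131/151) = 1/(-15423/12382) = -12382/15423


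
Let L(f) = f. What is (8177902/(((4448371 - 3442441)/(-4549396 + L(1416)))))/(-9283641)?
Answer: 3719293473796/933869299113 ≈ 3.9827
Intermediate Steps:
(8177902/(((4448371 - 3442441)/(-4549396 + L(1416)))))/(-9283641) = (8177902/(((4448371 - 3442441)/(-4549396 + 1416))))/(-9283641) = (8177902/((1005930/(-4547980))))*(-1/9283641) = (8177902/((1005930*(-1/4547980))))*(-1/9283641) = (8177902/(-100593/454798))*(-1/9283641) = (8177902*(-454798/100593))*(-1/9283641) = -3719293473796/100593*(-1/9283641) = 3719293473796/933869299113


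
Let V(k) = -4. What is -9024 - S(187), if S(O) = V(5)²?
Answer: -9040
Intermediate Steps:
S(O) = 16 (S(O) = (-4)² = 16)
-9024 - S(187) = -9024 - 1*16 = -9024 - 16 = -9040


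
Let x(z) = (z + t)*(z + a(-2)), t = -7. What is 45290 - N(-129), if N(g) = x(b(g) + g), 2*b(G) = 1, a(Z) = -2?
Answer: 110429/4 ≈ 27607.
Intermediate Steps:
b(G) = ½ (b(G) = (½)*1 = ½)
x(z) = (-7 + z)*(-2 + z) (x(z) = (z - 7)*(z - 2) = (-7 + z)*(-2 + z))
N(g) = 19/2 + (½ + g)² - 9*g (N(g) = 14 + (½ + g)² - 9*(½ + g) = 14 + (½ + g)² + (-9/2 - 9*g) = 19/2 + (½ + g)² - 9*g)
45290 - N(-129) = 45290 - (39/4 + (-129)² - 8*(-129)) = 45290 - (39/4 + 16641 + 1032) = 45290 - 1*70731/4 = 45290 - 70731/4 = 110429/4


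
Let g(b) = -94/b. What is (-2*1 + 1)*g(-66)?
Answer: -47/33 ≈ -1.4242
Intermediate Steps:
(-2*1 + 1)*g(-66) = (-2*1 + 1)*(-94/(-66)) = (-2 + 1)*(-94*(-1/66)) = -1*47/33 = -47/33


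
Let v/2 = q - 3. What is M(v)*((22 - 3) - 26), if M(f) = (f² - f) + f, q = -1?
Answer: -448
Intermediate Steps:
v = -8 (v = 2*(-1 - 3) = 2*(-4) = -8)
M(f) = f²
M(v)*((22 - 3) - 26) = (-8)²*((22 - 3) - 26) = 64*(19 - 26) = 64*(-7) = -448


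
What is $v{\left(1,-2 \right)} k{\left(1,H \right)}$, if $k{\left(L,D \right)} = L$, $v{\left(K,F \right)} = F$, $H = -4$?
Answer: $-2$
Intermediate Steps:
$v{\left(1,-2 \right)} k{\left(1,H \right)} = \left(-2\right) 1 = -2$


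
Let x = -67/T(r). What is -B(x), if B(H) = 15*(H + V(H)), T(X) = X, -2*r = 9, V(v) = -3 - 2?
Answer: -445/3 ≈ -148.33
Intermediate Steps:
V(v) = -5
r = -9/2 (r = -1/2*9 = -9/2 ≈ -4.5000)
x = 134/9 (x = -67/(-9/2) = -67*(-2/9) = 134/9 ≈ 14.889)
B(H) = -75 + 15*H (B(H) = 15*(H - 5) = 15*(-5 + H) = -75 + 15*H)
-B(x) = -(-75 + 15*(134/9)) = -(-75 + 670/3) = -1*445/3 = -445/3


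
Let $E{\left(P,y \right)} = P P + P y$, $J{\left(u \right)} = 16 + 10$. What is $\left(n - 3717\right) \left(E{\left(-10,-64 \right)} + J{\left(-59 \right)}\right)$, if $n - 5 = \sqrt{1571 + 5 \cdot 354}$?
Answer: $-2843392 + 766 \sqrt{3341} \approx -2.7991 \cdot 10^{6}$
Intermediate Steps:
$J{\left(u \right)} = 26$
$n = 5 + \sqrt{3341}$ ($n = 5 + \sqrt{1571 + 5 \cdot 354} = 5 + \sqrt{1571 + 1770} = 5 + \sqrt{3341} \approx 62.801$)
$E{\left(P,y \right)} = P^{2} + P y$
$\left(n - 3717\right) \left(E{\left(-10,-64 \right)} + J{\left(-59 \right)}\right) = \left(\left(5 + \sqrt{3341}\right) - 3717\right) \left(- 10 \left(-10 - 64\right) + 26\right) = \left(-3712 + \sqrt{3341}\right) \left(\left(-10\right) \left(-74\right) + 26\right) = \left(-3712 + \sqrt{3341}\right) \left(740 + 26\right) = \left(-3712 + \sqrt{3341}\right) 766 = -2843392 + 766 \sqrt{3341}$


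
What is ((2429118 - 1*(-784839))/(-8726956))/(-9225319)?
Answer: 3213957/80508952998964 ≈ 3.9921e-8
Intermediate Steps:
((2429118 - 1*(-784839))/(-8726956))/(-9225319) = ((2429118 + 784839)*(-1/8726956))*(-1/9225319) = (3213957*(-1/8726956))*(-1/9225319) = -3213957/8726956*(-1/9225319) = 3213957/80508952998964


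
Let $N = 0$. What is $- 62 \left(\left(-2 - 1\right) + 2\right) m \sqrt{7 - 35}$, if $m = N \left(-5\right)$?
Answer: $0$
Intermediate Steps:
$m = 0$ ($m = 0 \left(-5\right) = 0$)
$- 62 \left(\left(-2 - 1\right) + 2\right) m \sqrt{7 - 35} = - 62 \left(\left(-2 - 1\right) + 2\right) 0 \sqrt{7 - 35} = - 62 \left(-3 + 2\right) 0 \sqrt{-28} = - 62 \left(\left(-1\right) 0\right) 2 i \sqrt{7} = \left(-62\right) 0 \cdot 2 i \sqrt{7} = 0 \cdot 2 i \sqrt{7} = 0$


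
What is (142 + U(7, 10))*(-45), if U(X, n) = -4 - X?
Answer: -5895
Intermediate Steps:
(142 + U(7, 10))*(-45) = (142 + (-4 - 1*7))*(-45) = (142 + (-4 - 7))*(-45) = (142 - 11)*(-45) = 131*(-45) = -5895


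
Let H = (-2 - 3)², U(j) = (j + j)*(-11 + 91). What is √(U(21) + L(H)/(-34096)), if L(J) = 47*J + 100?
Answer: √244130098335/8524 ≈ 57.965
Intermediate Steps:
U(j) = 160*j (U(j) = (2*j)*80 = 160*j)
H = 25 (H = (-5)² = 25)
L(J) = 100 + 47*J
√(U(21) + L(H)/(-34096)) = √(160*21 + (100 + 47*25)/(-34096)) = √(3360 + (100 + 1175)*(-1/34096)) = √(3360 + 1275*(-1/34096)) = √(3360 - 1275/34096) = √(114561285/34096) = √244130098335/8524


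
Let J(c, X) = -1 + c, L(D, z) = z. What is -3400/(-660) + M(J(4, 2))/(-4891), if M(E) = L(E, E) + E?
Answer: 831272/161403 ≈ 5.1503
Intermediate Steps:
M(E) = 2*E (M(E) = E + E = 2*E)
-3400/(-660) + M(J(4, 2))/(-4891) = -3400/(-660) + (2*(-1 + 4))/(-4891) = -3400*(-1/660) + (2*3)*(-1/4891) = 170/33 + 6*(-1/4891) = 170/33 - 6/4891 = 831272/161403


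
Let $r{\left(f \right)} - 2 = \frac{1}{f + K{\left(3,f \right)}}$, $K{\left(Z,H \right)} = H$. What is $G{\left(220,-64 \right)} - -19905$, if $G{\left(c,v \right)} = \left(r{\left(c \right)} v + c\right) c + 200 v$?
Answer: $27313$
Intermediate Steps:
$r{\left(f \right)} = 2 + \frac{1}{2 f}$ ($r{\left(f \right)} = 2 + \frac{1}{f + f} = 2 + \frac{1}{2 f}$)
$G{\left(c,v \right)} = 200 v + c \left(c + v \left(2 + \frac{1}{2 c}\right)\right)$ ($G{\left(c,v \right)} = \left(\left(2 + \frac{1}{2 c}\right) v + c\right) c + 200 v = \left(v \left(2 + \frac{1}{2 c}\right) + c\right) c + 200 v = \left(c + v \left(2 + \frac{1}{2 c}\right)\right) c + 200 v = c \left(c + v \left(2 + \frac{1}{2 c}\right)\right) + 200 v = 200 v + c \left(c + v \left(2 + \frac{1}{2 c}\right)\right)$)
$G{\left(220,-64 \right)} - -19905 = \left(220^{2} + \frac{401}{2} \left(-64\right) + 2 \cdot 220 \left(-64\right)\right) - -19905 = \left(48400 - 12832 - 28160\right) + 19905 = 7408 + 19905 = 27313$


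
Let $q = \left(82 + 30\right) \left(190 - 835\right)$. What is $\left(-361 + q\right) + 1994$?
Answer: $-70607$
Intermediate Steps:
$q = -72240$ ($q = 112 \left(190 - 835\right) = 112 \left(-645\right) = -72240$)
$\left(-361 + q\right) + 1994 = \left(-361 - 72240\right) + 1994 = -72601 + 1994 = -70607$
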